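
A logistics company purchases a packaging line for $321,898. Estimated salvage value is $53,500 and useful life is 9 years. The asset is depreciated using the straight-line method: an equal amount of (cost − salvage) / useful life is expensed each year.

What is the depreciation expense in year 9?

Depreciable base = $321,898 − $53,500 = $268,398.
Annual expense = $268,398 / 9 = $29,822.

$29,822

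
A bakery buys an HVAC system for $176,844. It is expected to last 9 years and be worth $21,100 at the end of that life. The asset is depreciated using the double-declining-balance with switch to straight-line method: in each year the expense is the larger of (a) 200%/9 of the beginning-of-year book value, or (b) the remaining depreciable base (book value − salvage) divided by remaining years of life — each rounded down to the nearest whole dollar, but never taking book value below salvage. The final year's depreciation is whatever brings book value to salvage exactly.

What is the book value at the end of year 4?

Depreciable base = $176,844 − $21,100 = $155,744.
Year 1: DB = ⌊$176,844 × 200%/9⌋ = $39,298; SL = ⌊$155,744/9⌋ = $17,304 → take DB $39,298. Book value $137,546.
Year 2: DB = ⌊$137,546 × 200%/9⌋ = $30,565; SL = ⌊$116,446/8⌋ = $14,555 → take DB $30,565. Book value $106,981.
Year 3: DB = ⌊$106,981 × 200%/9⌋ = $23,773; SL = ⌊$85,881/7⌋ = $12,268 → take DB $23,773. Book value $83,208.
Year 4: DB = ⌊$83,208 × 200%/9⌋ = $18,490; SL = ⌊$62,108/6⌋ = $10,351 → take DB $18,490. Book value $64,718.

$64,718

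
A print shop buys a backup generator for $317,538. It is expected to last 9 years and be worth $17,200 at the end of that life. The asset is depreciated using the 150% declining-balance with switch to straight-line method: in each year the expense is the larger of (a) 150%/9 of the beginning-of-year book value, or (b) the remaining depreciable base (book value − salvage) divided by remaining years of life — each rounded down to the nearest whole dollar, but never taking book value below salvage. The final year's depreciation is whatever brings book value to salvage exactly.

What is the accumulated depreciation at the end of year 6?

$218,777

Depreciable base = $317,538 − $17,200 = $300,338.
Year 1: DB = ⌊$317,538 × 150%/9⌋ = $52,923; SL = ⌊$300,338/9⌋ = $33,370 → take DB $52,923. Book value $264,615.
Year 2: DB = ⌊$264,615 × 150%/9⌋ = $44,102; SL = ⌊$247,415/8⌋ = $30,926 → take DB $44,102. Book value $220,513.
Year 3: DB = ⌊$220,513 × 150%/9⌋ = $36,752; SL = ⌊$203,313/7⌋ = $29,044 → take DB $36,752. Book value $183,761.
Year 4: DB = ⌊$183,761 × 150%/9⌋ = $30,626; SL = ⌊$166,561/6⌋ = $27,760 → take DB $30,626. Book value $153,135.
Year 5: DB = ⌊$153,135 × 150%/9⌋ = $25,522; SL = ⌊$135,935/5⌋ = $27,187 → take SL $27,187. Book value $125,948.
Year 6: DB = ⌊$125,948 × 150%/9⌋ = $20,991; SL = ⌊$108,748/4⌋ = $27,187 → take SL $27,187. Book value $98,761.
Accumulated through year 6 = $317,538 − $98,761 = $218,777.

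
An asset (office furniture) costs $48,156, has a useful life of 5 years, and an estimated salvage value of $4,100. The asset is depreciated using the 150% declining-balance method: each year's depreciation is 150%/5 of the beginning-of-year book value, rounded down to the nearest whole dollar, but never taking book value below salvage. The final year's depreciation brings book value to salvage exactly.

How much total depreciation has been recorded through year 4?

Depreciable base = $48,156 − $4,100 = $44,056.
Year 1: ⌊$48,156 × 150%/5⌋ = $14,446. Book value $33,710.
Year 2: ⌊$33,710 × 150%/5⌋ = $10,113. Book value $23,597.
Year 3: ⌊$23,597 × 150%/5⌋ = $7,079. Book value $16,518.
Year 4: ⌊$16,518 × 150%/5⌋ = $4,955. Book value $11,563.
Accumulated through year 4 = $48,156 − $11,563 = $36,593.

$36,593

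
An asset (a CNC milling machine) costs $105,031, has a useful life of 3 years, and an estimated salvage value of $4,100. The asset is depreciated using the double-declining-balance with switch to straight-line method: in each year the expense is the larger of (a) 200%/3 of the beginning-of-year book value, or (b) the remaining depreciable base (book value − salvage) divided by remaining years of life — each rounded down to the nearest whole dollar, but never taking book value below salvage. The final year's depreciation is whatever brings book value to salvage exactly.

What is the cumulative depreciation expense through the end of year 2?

Depreciable base = $105,031 − $4,100 = $100,931.
Year 1: DB = ⌊$105,031 × 200%/3⌋ = $70,020; SL = ⌊$100,931/3⌋ = $33,643 → take DB $70,020. Book value $35,011.
Year 2: DB = ⌊$35,011 × 200%/3⌋ = $23,340; SL = ⌊$30,911/2⌋ = $15,455 → take DB $23,340. Book value $11,671.
Accumulated through year 2 = $105,031 − $11,671 = $93,360.

$93,360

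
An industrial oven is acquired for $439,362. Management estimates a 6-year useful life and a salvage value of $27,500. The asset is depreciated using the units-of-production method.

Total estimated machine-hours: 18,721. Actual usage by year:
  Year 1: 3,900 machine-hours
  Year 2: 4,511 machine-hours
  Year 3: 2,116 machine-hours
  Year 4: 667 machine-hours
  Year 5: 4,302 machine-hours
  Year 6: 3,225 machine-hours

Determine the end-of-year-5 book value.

$98,450

Depreciable base = $439,362 − $27,500 = $411,862.
Rate = $411,862 / 18,721 machine-hours = $22 per machine-hour.
Year 1: 3,900 × $22 = $85,800. Book value $353,562.
Year 2: 4,511 × $22 = $99,242. Book value $254,320.
Year 3: 2,116 × $22 = $46,552. Book value $207,768.
Year 4: 667 × $22 = $14,674. Book value $193,094.
Year 5: 4,302 × $22 = $94,644. Book value $98,450.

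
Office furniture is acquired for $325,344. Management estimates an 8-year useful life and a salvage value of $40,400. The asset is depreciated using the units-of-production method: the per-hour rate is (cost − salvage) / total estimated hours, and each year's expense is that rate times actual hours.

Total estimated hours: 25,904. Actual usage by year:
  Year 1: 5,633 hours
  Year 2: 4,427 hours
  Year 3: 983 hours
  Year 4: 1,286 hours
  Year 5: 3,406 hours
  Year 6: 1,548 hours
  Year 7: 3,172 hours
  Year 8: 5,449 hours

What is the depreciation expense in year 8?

$59,939

Depreciable base = $325,344 − $40,400 = $284,944.
Rate = $284,944 / 25,904 hours = $11 per hour.
Year 1: 5,633 × $11 = $61,963. Book value $263,381.
Year 2: 4,427 × $11 = $48,697. Book value $214,684.
Year 3: 983 × $11 = $10,813. Book value $203,871.
Year 4: 1,286 × $11 = $14,146. Book value $189,725.
Year 5: 3,406 × $11 = $37,466. Book value $152,259.
Year 6: 1,548 × $11 = $17,028. Book value $135,231.
Year 7: 3,172 × $11 = $34,892. Book value $100,339.
Year 8: 5,449 × $11 = $59,939. Book value $40,400.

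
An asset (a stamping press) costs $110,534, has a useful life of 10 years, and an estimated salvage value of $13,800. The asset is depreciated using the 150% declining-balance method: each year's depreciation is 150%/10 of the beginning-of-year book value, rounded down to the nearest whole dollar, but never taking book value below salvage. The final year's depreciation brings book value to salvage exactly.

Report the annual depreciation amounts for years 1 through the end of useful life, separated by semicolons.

$16,580; $14,093; $11,979; $10,182; $8,655; $7,356; $6,253; $5,315; $4,518; $11,803

Depreciable base = $110,534 − $13,800 = $96,734.
Year 1: ⌊$110,534 × 150%/10⌋ = $16,580. Book value $93,954.
Year 2: ⌊$93,954 × 150%/10⌋ = $14,093. Book value $79,861.
Year 3: ⌊$79,861 × 150%/10⌋ = $11,979. Book value $67,882.
Year 4: ⌊$67,882 × 150%/10⌋ = $10,182. Book value $57,700.
Year 5: ⌊$57,700 × 150%/10⌋ = $8,655. Book value $49,045.
Year 6: ⌊$49,045 × 150%/10⌋ = $7,356. Book value $41,689.
Year 7: ⌊$41,689 × 150%/10⌋ = $6,253. Book value $35,436.
Year 8: ⌊$35,436 × 150%/10⌋ = $5,315. Book value $30,121.
Year 9: ⌊$30,121 × 150%/10⌋ = $4,518. Book value $25,603.
Year 10 (final): $25,603 − $13,800 = $11,803. Book value $13,800.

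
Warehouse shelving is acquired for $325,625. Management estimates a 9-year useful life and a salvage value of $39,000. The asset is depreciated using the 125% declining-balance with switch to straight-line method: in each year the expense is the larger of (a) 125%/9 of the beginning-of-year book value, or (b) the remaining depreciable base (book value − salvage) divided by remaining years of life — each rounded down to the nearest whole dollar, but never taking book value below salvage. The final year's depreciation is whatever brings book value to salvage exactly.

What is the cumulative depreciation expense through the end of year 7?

Depreciable base = $325,625 − $39,000 = $286,625.
Year 1: DB = ⌊$325,625 × 125%/9⌋ = $45,225; SL = ⌊$286,625/9⌋ = $31,847 → take DB $45,225. Book value $280,400.
Year 2: DB = ⌊$280,400 × 125%/9⌋ = $38,944; SL = ⌊$241,400/8⌋ = $30,175 → take DB $38,944. Book value $241,456.
Year 3: DB = ⌊$241,456 × 125%/9⌋ = $33,535; SL = ⌊$202,456/7⌋ = $28,922 → take DB $33,535. Book value $207,921.
Year 4: DB = ⌊$207,921 × 125%/9⌋ = $28,877; SL = ⌊$168,921/6⌋ = $28,153 → take DB $28,877. Book value $179,044.
Year 5: DB = ⌊$179,044 × 125%/9⌋ = $24,867; SL = ⌊$140,044/5⌋ = $28,008 → take SL $28,008. Book value $151,036.
Year 6: DB = ⌊$151,036 × 125%/9⌋ = $20,977; SL = ⌊$112,036/4⌋ = $28,009 → take SL $28,009. Book value $123,027.
Year 7: DB = ⌊$123,027 × 125%/9⌋ = $17,087; SL = ⌊$84,027/3⌋ = $28,009 → take SL $28,009. Book value $95,018.
Accumulated through year 7 = $325,625 − $95,018 = $230,607.

$230,607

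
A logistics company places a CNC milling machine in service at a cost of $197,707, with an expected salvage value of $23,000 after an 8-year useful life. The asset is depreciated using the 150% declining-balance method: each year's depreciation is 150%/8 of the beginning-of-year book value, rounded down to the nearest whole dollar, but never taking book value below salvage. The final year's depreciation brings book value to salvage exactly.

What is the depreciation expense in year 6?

Depreciable base = $197,707 − $23,000 = $174,707.
Year 1: ⌊$197,707 × 150%/8⌋ = $37,070. Book value $160,637.
Year 2: ⌊$160,637 × 150%/8⌋ = $30,119. Book value $130,518.
Year 3: ⌊$130,518 × 150%/8⌋ = $24,472. Book value $106,046.
Year 4: ⌊$106,046 × 150%/8⌋ = $19,883. Book value $86,163.
Year 5: ⌊$86,163 × 150%/8⌋ = $16,155. Book value $70,008.
Year 6: ⌊$70,008 × 150%/8⌋ = $13,126. Book value $56,882.

$13,126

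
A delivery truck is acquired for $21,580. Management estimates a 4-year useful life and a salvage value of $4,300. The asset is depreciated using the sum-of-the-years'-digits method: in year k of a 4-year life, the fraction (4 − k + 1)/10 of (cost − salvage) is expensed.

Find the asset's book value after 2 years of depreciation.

Depreciable base = $21,580 − $4,300 = $17,280.
Sum of the years' digits = 4+3+2+1 = 10.
Year 1: $17,280 × 4/10 = $6,912. Book value $14,668.
Year 2: $17,280 × 3/10 = $5,184. Book value $9,484.

$9,484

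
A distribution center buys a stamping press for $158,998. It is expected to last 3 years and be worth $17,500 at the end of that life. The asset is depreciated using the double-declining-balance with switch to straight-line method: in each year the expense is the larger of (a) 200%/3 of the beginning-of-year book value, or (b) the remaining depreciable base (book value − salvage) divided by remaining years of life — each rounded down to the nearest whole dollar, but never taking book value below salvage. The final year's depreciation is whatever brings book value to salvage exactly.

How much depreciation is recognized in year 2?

$35,333

Depreciable base = $158,998 − $17,500 = $141,498.
Year 1: DB = ⌊$158,998 × 200%/3⌋ = $105,998; SL = ⌊$141,498/3⌋ = $47,166 → take DB $105,998. Book value $53,000.
Year 2: DB = ⌊$53,000 × 200%/3⌋ = $35,333; SL = ⌊$35,500/2⌋ = $17,750 → take DB $35,333. Book value $17,667.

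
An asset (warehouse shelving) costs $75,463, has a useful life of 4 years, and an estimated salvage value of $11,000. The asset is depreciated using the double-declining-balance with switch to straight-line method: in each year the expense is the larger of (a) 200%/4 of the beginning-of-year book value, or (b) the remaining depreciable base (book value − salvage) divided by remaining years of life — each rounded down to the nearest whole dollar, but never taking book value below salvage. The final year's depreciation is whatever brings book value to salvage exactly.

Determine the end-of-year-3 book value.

Depreciable base = $75,463 − $11,000 = $64,463.
Year 1: DB = ⌊$75,463 × 200%/4⌋ = $37,731; SL = ⌊$64,463/4⌋ = $16,115 → take DB $37,731. Book value $37,732.
Year 2: DB = ⌊$37,732 × 200%/4⌋ = $18,866; SL = ⌊$26,732/3⌋ = $8,910 → take DB $18,866. Book value $18,866.
Year 3: DB = ⌊$18,866 × 200%/4⌋ = $9,433; SL = ⌊$7,866/2⌋ = $3,933 → take DB $9,433, capped at $7,866. Book value $11,000.

$11,000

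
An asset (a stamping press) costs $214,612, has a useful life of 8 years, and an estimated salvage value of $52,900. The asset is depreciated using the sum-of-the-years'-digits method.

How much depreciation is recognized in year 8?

Depreciable base = $214,612 − $52,900 = $161,712.
Sum of the years' digits = 8+7+6+5+4+3+2+1 = 36.
Year 1: $161,712 × 8/36 = $35,936. Book value $178,676.
Year 2: $161,712 × 7/36 = $31,444. Book value $147,232.
Year 3: $161,712 × 6/36 = $26,952. Book value $120,280.
Year 4: $161,712 × 5/36 = $22,460. Book value $97,820.
Year 5: $161,712 × 4/36 = $17,968. Book value $79,852.
Year 6: $161,712 × 3/36 = $13,476. Book value $66,376.
Year 7: $161,712 × 2/36 = $8,984. Book value $57,392.
Year 8: $161,712 × 1/36 = $4,492. Book value $52,900.

$4,492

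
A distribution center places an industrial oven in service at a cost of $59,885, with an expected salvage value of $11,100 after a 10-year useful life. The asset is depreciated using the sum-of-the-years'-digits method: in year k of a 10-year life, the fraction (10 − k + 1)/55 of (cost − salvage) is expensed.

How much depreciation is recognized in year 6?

$4,435

Depreciable base = $59,885 − $11,100 = $48,785.
Sum of the years' digits = 10+9+8+7+6+5+4+3+2+1 = 55.
Year 1: $48,785 × 10/55 = $8,870. Book value $51,015.
Year 2: $48,785 × 9/55 = $7,983. Book value $43,032.
Year 3: $48,785 × 8/55 = $7,096. Book value $35,936.
Year 4: $48,785 × 7/55 = $6,209. Book value $29,727.
Year 5: $48,785 × 6/55 = $5,322. Book value $24,405.
Year 6: $48,785 × 5/55 = $4,435. Book value $19,970.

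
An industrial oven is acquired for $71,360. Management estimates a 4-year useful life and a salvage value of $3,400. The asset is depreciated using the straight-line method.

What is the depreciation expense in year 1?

$16,990

Depreciable base = $71,360 − $3,400 = $67,960.
Annual expense = $67,960 / 4 = $16,990.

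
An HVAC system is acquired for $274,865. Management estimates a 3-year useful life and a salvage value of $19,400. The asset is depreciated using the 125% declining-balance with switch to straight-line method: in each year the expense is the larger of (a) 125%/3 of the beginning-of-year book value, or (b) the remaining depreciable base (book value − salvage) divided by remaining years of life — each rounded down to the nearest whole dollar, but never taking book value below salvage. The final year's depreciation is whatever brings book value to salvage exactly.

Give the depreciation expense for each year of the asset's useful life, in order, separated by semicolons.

Depreciable base = $274,865 − $19,400 = $255,465.
Year 1: DB = ⌊$274,865 × 125%/3⌋ = $114,527; SL = ⌊$255,465/3⌋ = $85,155 → take DB $114,527. Book value $160,338.
Year 2: DB = ⌊$160,338 × 125%/3⌋ = $66,807; SL = ⌊$140,938/2⌋ = $70,469 → take SL $70,469. Book value $89,869.
Year 3 (final): $89,869 − $19,400 = $70,469. Book value $19,400.

$114,527; $70,469; $70,469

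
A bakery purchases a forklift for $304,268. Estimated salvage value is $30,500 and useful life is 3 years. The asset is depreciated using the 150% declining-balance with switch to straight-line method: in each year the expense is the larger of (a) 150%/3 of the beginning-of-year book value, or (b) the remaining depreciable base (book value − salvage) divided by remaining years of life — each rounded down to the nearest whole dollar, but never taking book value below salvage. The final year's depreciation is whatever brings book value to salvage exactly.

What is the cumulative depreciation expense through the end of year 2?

$228,201

Depreciable base = $304,268 − $30,500 = $273,768.
Year 1: DB = ⌊$304,268 × 150%/3⌋ = $152,134; SL = ⌊$273,768/3⌋ = $91,256 → take DB $152,134. Book value $152,134.
Year 2: DB = ⌊$152,134 × 150%/3⌋ = $76,067; SL = ⌊$121,634/2⌋ = $60,817 → take DB $76,067. Book value $76,067.
Accumulated through year 2 = $304,268 − $76,067 = $228,201.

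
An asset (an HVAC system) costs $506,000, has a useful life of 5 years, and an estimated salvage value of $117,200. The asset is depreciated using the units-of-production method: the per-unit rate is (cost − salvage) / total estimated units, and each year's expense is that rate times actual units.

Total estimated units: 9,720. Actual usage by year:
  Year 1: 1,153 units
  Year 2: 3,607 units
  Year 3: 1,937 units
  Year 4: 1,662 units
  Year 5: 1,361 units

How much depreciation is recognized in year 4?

$66,480

Depreciable base = $506,000 − $117,200 = $388,800.
Rate = $388,800 / 9,720 units = $40 per unit.
Year 1: 1,153 × $40 = $46,120. Book value $459,880.
Year 2: 3,607 × $40 = $144,280. Book value $315,600.
Year 3: 1,937 × $40 = $77,480. Book value $238,120.
Year 4: 1,662 × $40 = $66,480. Book value $171,640.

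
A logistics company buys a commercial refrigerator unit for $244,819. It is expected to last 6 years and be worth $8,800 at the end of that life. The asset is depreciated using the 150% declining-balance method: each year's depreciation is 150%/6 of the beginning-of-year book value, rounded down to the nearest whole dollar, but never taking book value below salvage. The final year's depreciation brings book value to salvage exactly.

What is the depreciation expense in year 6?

$49,298

Depreciable base = $244,819 − $8,800 = $236,019.
Year 1: ⌊$244,819 × 150%/6⌋ = $61,204. Book value $183,615.
Year 2: ⌊$183,615 × 150%/6⌋ = $45,903. Book value $137,712.
Year 3: ⌊$137,712 × 150%/6⌋ = $34,428. Book value $103,284.
Year 4: ⌊$103,284 × 150%/6⌋ = $25,821. Book value $77,463.
Year 5: ⌊$77,463 × 150%/6⌋ = $19,365. Book value $58,098.
Year 6 (final): $58,098 − $8,800 = $49,298. Book value $8,800.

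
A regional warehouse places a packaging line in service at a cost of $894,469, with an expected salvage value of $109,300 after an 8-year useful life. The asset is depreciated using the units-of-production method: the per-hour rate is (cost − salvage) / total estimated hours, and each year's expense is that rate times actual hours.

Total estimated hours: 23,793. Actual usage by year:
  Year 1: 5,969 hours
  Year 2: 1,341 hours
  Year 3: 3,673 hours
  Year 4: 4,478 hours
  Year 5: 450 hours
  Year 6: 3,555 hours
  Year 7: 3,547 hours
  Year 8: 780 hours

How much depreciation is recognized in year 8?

Depreciable base = $894,469 − $109,300 = $785,169.
Rate = $785,169 / 23,793 hours = $33 per hour.
Year 1: 5,969 × $33 = $196,977. Book value $697,492.
Year 2: 1,341 × $33 = $44,253. Book value $653,239.
Year 3: 3,673 × $33 = $121,209. Book value $532,030.
Year 4: 4,478 × $33 = $147,774. Book value $384,256.
Year 5: 450 × $33 = $14,850. Book value $369,406.
Year 6: 3,555 × $33 = $117,315. Book value $252,091.
Year 7: 3,547 × $33 = $117,051. Book value $135,040.
Year 8: 780 × $33 = $25,740. Book value $109,300.

$25,740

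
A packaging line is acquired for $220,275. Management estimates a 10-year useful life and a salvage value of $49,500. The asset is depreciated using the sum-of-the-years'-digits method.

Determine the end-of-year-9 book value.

Depreciable base = $220,275 − $49,500 = $170,775.
Sum of the years' digits = 10+9+8+7+6+5+4+3+2+1 = 55.
Year 1: $170,775 × 10/55 = $31,050. Book value $189,225.
Year 2: $170,775 × 9/55 = $27,945. Book value $161,280.
Year 3: $170,775 × 8/55 = $24,840. Book value $136,440.
Year 4: $170,775 × 7/55 = $21,735. Book value $114,705.
Year 5: $170,775 × 6/55 = $18,630. Book value $96,075.
Year 6: $170,775 × 5/55 = $15,525. Book value $80,550.
Year 7: $170,775 × 4/55 = $12,420. Book value $68,130.
Year 8: $170,775 × 3/55 = $9,315. Book value $58,815.
Year 9: $170,775 × 2/55 = $6,210. Book value $52,605.

$52,605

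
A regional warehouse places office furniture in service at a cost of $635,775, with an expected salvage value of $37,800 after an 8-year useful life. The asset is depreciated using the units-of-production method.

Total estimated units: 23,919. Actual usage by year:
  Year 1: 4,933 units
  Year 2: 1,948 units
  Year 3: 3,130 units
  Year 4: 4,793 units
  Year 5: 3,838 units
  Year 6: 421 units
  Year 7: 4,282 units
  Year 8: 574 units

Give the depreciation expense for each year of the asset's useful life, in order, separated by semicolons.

Depreciable base = $635,775 − $37,800 = $597,975.
Rate = $597,975 / 23,919 units = $25 per unit.
Year 1: 4,933 × $25 = $123,325. Book value $512,450.
Year 2: 1,948 × $25 = $48,700. Book value $463,750.
Year 3: 3,130 × $25 = $78,250. Book value $385,500.
Year 4: 4,793 × $25 = $119,825. Book value $265,675.
Year 5: 3,838 × $25 = $95,950. Book value $169,725.
Year 6: 421 × $25 = $10,525. Book value $159,200.
Year 7: 4,282 × $25 = $107,050. Book value $52,150.
Year 8: 574 × $25 = $14,350. Book value $37,800.

$123,325; $48,700; $78,250; $119,825; $95,950; $10,525; $107,050; $14,350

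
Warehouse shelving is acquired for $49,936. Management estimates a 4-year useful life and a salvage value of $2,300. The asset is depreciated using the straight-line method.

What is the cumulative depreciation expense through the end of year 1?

$11,909

Depreciable base = $49,936 − $2,300 = $47,636.
Annual expense = $47,636 / 4 = $11,909.
End of year 1: book value $38,027.
Accumulated through year 1 = $49,936 − $38,027 = $11,909.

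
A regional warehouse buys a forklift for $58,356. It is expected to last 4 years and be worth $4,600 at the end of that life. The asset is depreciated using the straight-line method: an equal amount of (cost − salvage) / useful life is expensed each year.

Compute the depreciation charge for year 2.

$13,439

Depreciable base = $58,356 − $4,600 = $53,756.
Annual expense = $53,756 / 4 = $13,439.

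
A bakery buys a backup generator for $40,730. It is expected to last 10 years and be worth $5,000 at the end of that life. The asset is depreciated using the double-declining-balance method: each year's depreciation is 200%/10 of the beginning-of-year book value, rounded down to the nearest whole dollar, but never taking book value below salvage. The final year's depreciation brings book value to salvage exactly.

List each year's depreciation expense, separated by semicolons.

$8,146; $6,516; $5,213; $4,171; $3,336; $2,669; $2,135; $1,708; $1,367; $469

Depreciable base = $40,730 − $5,000 = $35,730.
Year 1: ⌊$40,730 × 200%/10⌋ = $8,146. Book value $32,584.
Year 2: ⌊$32,584 × 200%/10⌋ = $6,516. Book value $26,068.
Year 3: ⌊$26,068 × 200%/10⌋ = $5,213. Book value $20,855.
Year 4: ⌊$20,855 × 200%/10⌋ = $4,171. Book value $16,684.
Year 5: ⌊$16,684 × 200%/10⌋ = $3,336. Book value $13,348.
Year 6: ⌊$13,348 × 200%/10⌋ = $2,669. Book value $10,679.
Year 7: ⌊$10,679 × 200%/10⌋ = $2,135. Book value $8,544.
Year 8: ⌊$8,544 × 200%/10⌋ = $1,708. Book value $6,836.
Year 9: ⌊$6,836 × 200%/10⌋ = $1,367. Book value $5,469.
Year 10 (final): $5,469 − $5,000 = $469. Book value $5,000.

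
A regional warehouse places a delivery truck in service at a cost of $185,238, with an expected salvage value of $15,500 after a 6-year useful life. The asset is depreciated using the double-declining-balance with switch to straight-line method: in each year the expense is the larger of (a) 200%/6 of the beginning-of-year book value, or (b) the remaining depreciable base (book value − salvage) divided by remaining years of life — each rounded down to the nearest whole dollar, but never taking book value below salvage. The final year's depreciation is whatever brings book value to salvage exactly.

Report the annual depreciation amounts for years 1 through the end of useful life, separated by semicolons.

Depreciable base = $185,238 − $15,500 = $169,738.
Year 1: DB = ⌊$185,238 × 200%/6⌋ = $61,746; SL = ⌊$169,738/6⌋ = $28,289 → take DB $61,746. Book value $123,492.
Year 2: DB = ⌊$123,492 × 200%/6⌋ = $41,164; SL = ⌊$107,992/5⌋ = $21,598 → take DB $41,164. Book value $82,328.
Year 3: DB = ⌊$82,328 × 200%/6⌋ = $27,442; SL = ⌊$66,828/4⌋ = $16,707 → take DB $27,442. Book value $54,886.
Year 4: DB = ⌊$54,886 × 200%/6⌋ = $18,295; SL = ⌊$39,386/3⌋ = $13,128 → take DB $18,295. Book value $36,591.
Year 5: DB = ⌊$36,591 × 200%/6⌋ = $12,197; SL = ⌊$21,091/2⌋ = $10,545 → take DB $12,197. Book value $24,394.
Year 6 (final): $24,394 − $15,500 = $8,894. Book value $15,500.

$61,746; $41,164; $27,442; $18,295; $12,197; $8,894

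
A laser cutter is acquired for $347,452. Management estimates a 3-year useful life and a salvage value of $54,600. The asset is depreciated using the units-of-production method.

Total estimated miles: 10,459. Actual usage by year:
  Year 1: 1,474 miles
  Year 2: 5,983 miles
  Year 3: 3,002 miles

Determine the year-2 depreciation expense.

Depreciable base = $347,452 − $54,600 = $292,852.
Rate = $292,852 / 10,459 miles = $28 per mile.
Year 1: 1,474 × $28 = $41,272. Book value $306,180.
Year 2: 5,983 × $28 = $167,524. Book value $138,656.

$167,524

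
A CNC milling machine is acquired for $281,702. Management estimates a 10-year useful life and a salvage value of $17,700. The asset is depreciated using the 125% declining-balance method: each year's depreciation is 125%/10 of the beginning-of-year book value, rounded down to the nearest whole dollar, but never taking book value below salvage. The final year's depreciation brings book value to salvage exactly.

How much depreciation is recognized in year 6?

$18,061

Depreciable base = $281,702 − $17,700 = $264,002.
Year 1: ⌊$281,702 × 125%/10⌋ = $35,212. Book value $246,490.
Year 2: ⌊$246,490 × 125%/10⌋ = $30,811. Book value $215,679.
Year 3: ⌊$215,679 × 125%/10⌋ = $26,959. Book value $188,720.
Year 4: ⌊$188,720 × 125%/10⌋ = $23,590. Book value $165,130.
Year 5: ⌊$165,130 × 125%/10⌋ = $20,641. Book value $144,489.
Year 6: ⌊$144,489 × 125%/10⌋ = $18,061. Book value $126,428.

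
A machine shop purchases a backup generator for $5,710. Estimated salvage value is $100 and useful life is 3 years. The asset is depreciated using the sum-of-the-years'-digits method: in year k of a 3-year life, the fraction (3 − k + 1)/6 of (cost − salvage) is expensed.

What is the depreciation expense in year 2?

Depreciable base = $5,710 − $100 = $5,610.
Sum of the years' digits = 3+2+1 = 6.
Year 1: $5,610 × 3/6 = $2,805. Book value $2,905.
Year 2: $5,610 × 2/6 = $1,870. Book value $1,035.

$1,870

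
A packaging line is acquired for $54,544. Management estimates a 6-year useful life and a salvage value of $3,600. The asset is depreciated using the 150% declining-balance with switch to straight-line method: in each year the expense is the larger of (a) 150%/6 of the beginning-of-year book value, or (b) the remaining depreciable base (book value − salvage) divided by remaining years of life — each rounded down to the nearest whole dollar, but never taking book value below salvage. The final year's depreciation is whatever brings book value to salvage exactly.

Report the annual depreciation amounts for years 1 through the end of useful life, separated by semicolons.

$13,636; $10,227; $7,670; $6,470; $6,470; $6,471

Depreciable base = $54,544 − $3,600 = $50,944.
Year 1: DB = ⌊$54,544 × 150%/6⌋ = $13,636; SL = ⌊$50,944/6⌋ = $8,490 → take DB $13,636. Book value $40,908.
Year 2: DB = ⌊$40,908 × 150%/6⌋ = $10,227; SL = ⌊$37,308/5⌋ = $7,461 → take DB $10,227. Book value $30,681.
Year 3: DB = ⌊$30,681 × 150%/6⌋ = $7,670; SL = ⌊$27,081/4⌋ = $6,770 → take DB $7,670. Book value $23,011.
Year 4: DB = ⌊$23,011 × 150%/6⌋ = $5,752; SL = ⌊$19,411/3⌋ = $6,470 → take SL $6,470. Book value $16,541.
Year 5: DB = ⌊$16,541 × 150%/6⌋ = $4,135; SL = ⌊$12,941/2⌋ = $6,470 → take SL $6,470. Book value $10,071.
Year 6 (final): $10,071 − $3,600 = $6,471. Book value $3,600.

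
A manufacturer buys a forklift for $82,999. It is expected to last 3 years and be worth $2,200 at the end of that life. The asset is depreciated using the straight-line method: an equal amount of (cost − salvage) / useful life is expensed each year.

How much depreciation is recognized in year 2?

Depreciable base = $82,999 − $2,200 = $80,799.
Annual expense = $80,799 / 3 = $26,933.

$26,933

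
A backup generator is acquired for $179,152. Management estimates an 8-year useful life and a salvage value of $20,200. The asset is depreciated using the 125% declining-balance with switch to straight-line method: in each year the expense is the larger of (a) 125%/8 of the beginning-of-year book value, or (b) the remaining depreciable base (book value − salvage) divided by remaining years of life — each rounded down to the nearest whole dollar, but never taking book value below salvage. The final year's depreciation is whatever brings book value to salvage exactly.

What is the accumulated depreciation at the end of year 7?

$141,469

Depreciable base = $179,152 − $20,200 = $158,952.
Year 1: DB = ⌊$179,152 × 125%/8⌋ = $27,992; SL = ⌊$158,952/8⌋ = $19,869 → take DB $27,992. Book value $151,160.
Year 2: DB = ⌊$151,160 × 125%/8⌋ = $23,618; SL = ⌊$130,960/7⌋ = $18,708 → take DB $23,618. Book value $127,542.
Year 3: DB = ⌊$127,542 × 125%/8⌋ = $19,928; SL = ⌊$107,342/6⌋ = $17,890 → take DB $19,928. Book value $107,614.
Year 4: DB = ⌊$107,614 × 125%/8⌋ = $16,814; SL = ⌊$87,414/5⌋ = $17,482 → take SL $17,482. Book value $90,132.
Year 5: DB = ⌊$90,132 × 125%/8⌋ = $14,083; SL = ⌊$69,932/4⌋ = $17,483 → take SL $17,483. Book value $72,649.
Year 6: DB = ⌊$72,649 × 125%/8⌋ = $11,351; SL = ⌊$52,449/3⌋ = $17,483 → take SL $17,483. Book value $55,166.
Year 7: DB = ⌊$55,166 × 125%/8⌋ = $8,619; SL = ⌊$34,966/2⌋ = $17,483 → take SL $17,483. Book value $37,683.
Accumulated through year 7 = $179,152 − $37,683 = $141,469.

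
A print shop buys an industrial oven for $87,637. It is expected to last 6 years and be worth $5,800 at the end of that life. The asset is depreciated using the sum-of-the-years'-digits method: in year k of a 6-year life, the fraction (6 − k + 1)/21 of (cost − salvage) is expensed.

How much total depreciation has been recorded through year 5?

$77,940

Depreciable base = $87,637 − $5,800 = $81,837.
Sum of the years' digits = 6+5+4+3+2+1 = 21.
Year 1: $81,837 × 6/21 = $23,382. Book value $64,255.
Year 2: $81,837 × 5/21 = $19,485. Book value $44,770.
Year 3: $81,837 × 4/21 = $15,588. Book value $29,182.
Year 4: $81,837 × 3/21 = $11,691. Book value $17,491.
Year 5: $81,837 × 2/21 = $7,794. Book value $9,697.
Accumulated through year 5 = $87,637 − $9,697 = $77,940.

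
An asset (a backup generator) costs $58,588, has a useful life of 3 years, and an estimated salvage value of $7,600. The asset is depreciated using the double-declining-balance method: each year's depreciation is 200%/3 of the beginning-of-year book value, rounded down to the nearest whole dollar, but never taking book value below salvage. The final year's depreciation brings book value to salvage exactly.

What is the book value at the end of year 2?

Depreciable base = $58,588 − $7,600 = $50,988.
Year 1: ⌊$58,588 × 200%/3⌋ = $39,058. Book value $19,530.
Year 2: ⌊$19,530 × 200%/3⌋ = $13,020, capped at $11,930. Book value $7,600.

$7,600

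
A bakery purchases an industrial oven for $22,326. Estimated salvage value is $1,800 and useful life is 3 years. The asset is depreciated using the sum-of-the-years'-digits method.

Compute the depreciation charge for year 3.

Depreciable base = $22,326 − $1,800 = $20,526.
Sum of the years' digits = 3+2+1 = 6.
Year 1: $20,526 × 3/6 = $10,263. Book value $12,063.
Year 2: $20,526 × 2/6 = $6,842. Book value $5,221.
Year 3: $20,526 × 1/6 = $3,421. Book value $1,800.

$3,421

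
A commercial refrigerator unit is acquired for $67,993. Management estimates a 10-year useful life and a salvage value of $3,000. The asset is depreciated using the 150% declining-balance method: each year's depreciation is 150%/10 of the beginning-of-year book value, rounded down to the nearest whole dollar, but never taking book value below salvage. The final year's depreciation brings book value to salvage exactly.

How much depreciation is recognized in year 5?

$5,324

Depreciable base = $67,993 − $3,000 = $64,993.
Year 1: ⌊$67,993 × 150%/10⌋ = $10,198. Book value $57,795.
Year 2: ⌊$57,795 × 150%/10⌋ = $8,669. Book value $49,126.
Year 3: ⌊$49,126 × 150%/10⌋ = $7,368. Book value $41,758.
Year 4: ⌊$41,758 × 150%/10⌋ = $6,263. Book value $35,495.
Year 5: ⌊$35,495 × 150%/10⌋ = $5,324. Book value $30,171.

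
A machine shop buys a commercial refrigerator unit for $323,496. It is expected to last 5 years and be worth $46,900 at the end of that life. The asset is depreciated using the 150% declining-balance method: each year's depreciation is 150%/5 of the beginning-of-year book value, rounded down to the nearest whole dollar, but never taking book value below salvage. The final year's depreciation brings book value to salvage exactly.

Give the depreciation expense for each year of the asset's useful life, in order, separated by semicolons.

$97,048; $67,934; $47,554; $33,288; $30,772

Depreciable base = $323,496 − $46,900 = $276,596.
Year 1: ⌊$323,496 × 150%/5⌋ = $97,048. Book value $226,448.
Year 2: ⌊$226,448 × 150%/5⌋ = $67,934. Book value $158,514.
Year 3: ⌊$158,514 × 150%/5⌋ = $47,554. Book value $110,960.
Year 4: ⌊$110,960 × 150%/5⌋ = $33,288. Book value $77,672.
Year 5 (final): $77,672 − $46,900 = $30,772. Book value $46,900.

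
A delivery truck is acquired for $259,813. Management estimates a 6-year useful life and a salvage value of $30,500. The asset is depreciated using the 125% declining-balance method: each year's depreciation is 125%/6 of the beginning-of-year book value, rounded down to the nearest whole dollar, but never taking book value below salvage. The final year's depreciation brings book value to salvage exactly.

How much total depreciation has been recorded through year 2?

Depreciable base = $259,813 − $30,500 = $229,313.
Year 1: ⌊$259,813 × 125%/6⌋ = $54,127. Book value $205,686.
Year 2: ⌊$205,686 × 125%/6⌋ = $42,851. Book value $162,835.
Accumulated through year 2 = $259,813 − $162,835 = $96,978.

$96,978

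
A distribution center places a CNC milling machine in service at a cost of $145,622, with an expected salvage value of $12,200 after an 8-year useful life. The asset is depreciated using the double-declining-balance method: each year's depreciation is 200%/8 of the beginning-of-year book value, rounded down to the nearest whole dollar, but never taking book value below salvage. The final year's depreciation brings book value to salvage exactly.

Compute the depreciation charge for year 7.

$6,479

Depreciable base = $145,622 − $12,200 = $133,422.
Year 1: ⌊$145,622 × 200%/8⌋ = $36,405. Book value $109,217.
Year 2: ⌊$109,217 × 200%/8⌋ = $27,304. Book value $81,913.
Year 3: ⌊$81,913 × 200%/8⌋ = $20,478. Book value $61,435.
Year 4: ⌊$61,435 × 200%/8⌋ = $15,358. Book value $46,077.
Year 5: ⌊$46,077 × 200%/8⌋ = $11,519. Book value $34,558.
Year 6: ⌊$34,558 × 200%/8⌋ = $8,639. Book value $25,919.
Year 7: ⌊$25,919 × 200%/8⌋ = $6,479. Book value $19,440.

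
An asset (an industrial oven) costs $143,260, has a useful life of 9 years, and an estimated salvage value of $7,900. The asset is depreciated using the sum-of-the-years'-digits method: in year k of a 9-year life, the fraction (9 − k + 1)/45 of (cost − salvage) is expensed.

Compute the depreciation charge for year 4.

Depreciable base = $143,260 − $7,900 = $135,360.
Sum of the years' digits = 9+8+7+6+5+4+3+2+1 = 45.
Year 1: $135,360 × 9/45 = $27,072. Book value $116,188.
Year 2: $135,360 × 8/45 = $24,064. Book value $92,124.
Year 3: $135,360 × 7/45 = $21,056. Book value $71,068.
Year 4: $135,360 × 6/45 = $18,048. Book value $53,020.

$18,048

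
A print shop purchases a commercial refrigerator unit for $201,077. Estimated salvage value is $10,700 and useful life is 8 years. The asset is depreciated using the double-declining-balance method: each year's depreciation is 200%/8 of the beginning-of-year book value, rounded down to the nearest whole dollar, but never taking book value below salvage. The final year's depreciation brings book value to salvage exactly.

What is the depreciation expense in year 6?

$11,929

Depreciable base = $201,077 − $10,700 = $190,377.
Year 1: ⌊$201,077 × 200%/8⌋ = $50,269. Book value $150,808.
Year 2: ⌊$150,808 × 200%/8⌋ = $37,702. Book value $113,106.
Year 3: ⌊$113,106 × 200%/8⌋ = $28,276. Book value $84,830.
Year 4: ⌊$84,830 × 200%/8⌋ = $21,207. Book value $63,623.
Year 5: ⌊$63,623 × 200%/8⌋ = $15,905. Book value $47,718.
Year 6: ⌊$47,718 × 200%/8⌋ = $11,929. Book value $35,789.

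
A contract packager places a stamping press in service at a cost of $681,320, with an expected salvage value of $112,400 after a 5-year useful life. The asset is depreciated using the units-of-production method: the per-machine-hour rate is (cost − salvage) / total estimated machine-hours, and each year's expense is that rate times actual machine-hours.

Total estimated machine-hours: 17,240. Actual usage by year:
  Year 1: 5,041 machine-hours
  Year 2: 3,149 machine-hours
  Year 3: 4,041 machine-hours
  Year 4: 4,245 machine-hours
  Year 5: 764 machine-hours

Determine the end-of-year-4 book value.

Depreciable base = $681,320 − $112,400 = $568,920.
Rate = $568,920 / 17,240 machine-hours = $33 per machine-hour.
Year 1: 5,041 × $33 = $166,353. Book value $514,967.
Year 2: 3,149 × $33 = $103,917. Book value $411,050.
Year 3: 4,041 × $33 = $133,353. Book value $277,697.
Year 4: 4,245 × $33 = $140,085. Book value $137,612.

$137,612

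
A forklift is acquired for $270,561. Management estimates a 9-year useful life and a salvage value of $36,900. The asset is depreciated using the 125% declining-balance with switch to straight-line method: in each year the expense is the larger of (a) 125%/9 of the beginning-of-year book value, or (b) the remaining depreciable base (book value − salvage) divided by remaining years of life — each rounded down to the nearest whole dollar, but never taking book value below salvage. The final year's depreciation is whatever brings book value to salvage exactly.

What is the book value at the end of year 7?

$81,648

Depreciable base = $270,561 − $36,900 = $233,661.
Year 1: DB = ⌊$270,561 × 125%/9⌋ = $37,577; SL = ⌊$233,661/9⌋ = $25,962 → take DB $37,577. Book value $232,984.
Year 2: DB = ⌊$232,984 × 125%/9⌋ = $32,358; SL = ⌊$196,084/8⌋ = $24,510 → take DB $32,358. Book value $200,626.
Year 3: DB = ⌊$200,626 × 125%/9⌋ = $27,864; SL = ⌊$163,726/7⌋ = $23,389 → take DB $27,864. Book value $172,762.
Year 4: DB = ⌊$172,762 × 125%/9⌋ = $23,994; SL = ⌊$135,862/6⌋ = $22,643 → take DB $23,994. Book value $148,768.
Year 5: DB = ⌊$148,768 × 125%/9⌋ = $20,662; SL = ⌊$111,868/5⌋ = $22,373 → take SL $22,373. Book value $126,395.
Year 6: DB = ⌊$126,395 × 125%/9⌋ = $17,554; SL = ⌊$89,495/4⌋ = $22,373 → take SL $22,373. Book value $104,022.
Year 7: DB = ⌊$104,022 × 125%/9⌋ = $14,447; SL = ⌊$67,122/3⌋ = $22,374 → take SL $22,374. Book value $81,648.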